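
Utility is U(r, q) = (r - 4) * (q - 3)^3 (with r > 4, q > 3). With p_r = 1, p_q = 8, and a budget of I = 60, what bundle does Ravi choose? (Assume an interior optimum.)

r* = 12, q* = 6

MU_r = (q−3)^3, MU_q = 3·(r−4)·(q−3)^2.
MRS = (1/3)·(q−3)/(r−4).
Tangency: set MRS = p_r/p_q = 1/8 = 0.125.
So (1/3)·(q − 3)/(r − 4) = 0.125, i.e. (q − 3) = 0.375·(r − 4).
Rewrite the budget in excess-of-subsistence terms: 1·(r − 4) + 8·(q − 3) = 60 − 1·4 − 8·3 = 32.
Substituting, 4·(r − 4) = 32, so r − 4 = 8 and r* = 12.
Then q − 3 = 0.375·8 = 3, so q* = 6.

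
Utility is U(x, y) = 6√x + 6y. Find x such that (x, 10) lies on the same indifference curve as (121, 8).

U(121, 8) = 114.
Set U(x, 10) = 114 and solve.
With y = 10: 6√x = 114 − 6·10 = 54, so √x = 9 and x = 81.
Check: U(81, 10) = 114.

x = 81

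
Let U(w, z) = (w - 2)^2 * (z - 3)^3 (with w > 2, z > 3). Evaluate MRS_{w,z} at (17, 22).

MRS = 38/45

MU_w = 2·(w−2)·(z−3)^3, MU_z = 3·(w−2)^2·(z−3)^2.
MRS = (2/3)·(z−3)/(w−2).
At (17, 22): MRS = 38/45.
So at (17, 22) the consumer would give up 38/45 units of z for one more unit of w.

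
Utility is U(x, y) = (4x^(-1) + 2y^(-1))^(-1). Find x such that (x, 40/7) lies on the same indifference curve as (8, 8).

U depends on (x, y) only through S = 4x^(-1) + 2y^(-1), so equal utility means equal S. At (8, 8): S = 0.75.
With y = 40/7: 2·(40/7)^(-1) = 0.35, so 4x^(-1) = 0.75 − 0.35 = 0.4, i.e. x^(-1) = 0.1.
Hence x = 1/0.1 = 10.
Check: U(10, 40/7) = 1.3333.

x = 10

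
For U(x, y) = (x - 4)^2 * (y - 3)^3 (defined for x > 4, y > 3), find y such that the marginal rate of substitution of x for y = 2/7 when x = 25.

MU_x = 2·(x−4)·(y−3)^3, MU_y = 3·(x−4)^2·(y−3)^2.
MRS = (2/3)·(y−3)/(x−4).
Substitute x = 25: MRS = (y − 3)/31.5. Setting this equal to 2/7 gives y − 3 = (2/7)·31.5 = 9, so y = 12.

y = 12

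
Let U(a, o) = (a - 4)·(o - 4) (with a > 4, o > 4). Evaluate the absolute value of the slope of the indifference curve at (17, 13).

MU_a = (o−4), MU_o = (a−4).
MRS = (o−4)/(a−4).
At (17, 13): MRS = 9/13.
That is, one extra unit of a is worth 9/13 units of o at the margin.

MRS = 9/13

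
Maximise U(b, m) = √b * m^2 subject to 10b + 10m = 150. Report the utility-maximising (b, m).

b* = 3, m* = 12

MU_b = 0.5·b^(-0.5)·m^2 and MU_m = 2·√b·m.
MRS = MU_b/MU_m = (0.25)·m/b.
Tangency: set MRS = p_b/p_m = 10/10 = 1.
So (0.25)·m/b = 1, i.e. m = 4·b.
Substitute into the budget 10·b + 10·m = 150: 50·b = 150, so b* = 3.
Then m* = 4·3 = 12.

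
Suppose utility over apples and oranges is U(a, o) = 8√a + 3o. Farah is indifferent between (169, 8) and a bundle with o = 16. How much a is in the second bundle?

U(169, 8) = 128.
Set U(a, 16) = 128 and solve.
With o = 16: 8√a = 128 − 3·16 = 80, so √a = 10 and a = 100.
Check: U(100, 16) = 128.

a = 100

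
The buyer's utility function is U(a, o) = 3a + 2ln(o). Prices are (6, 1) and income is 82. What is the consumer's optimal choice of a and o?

MU_a = 3, MU_o = 2/o.
MRS = 3 ÷ (2/o).
Tangency: set MRS = p_a/p_o = 6/1 = 6.
MRS depends only on o: 1.5·o = 6 ⇒ o* = 6/1.5 = 4.
From the budget, 6·a = 82 − 1·4 = 78, so a* = 13.

a* = 13, o* = 4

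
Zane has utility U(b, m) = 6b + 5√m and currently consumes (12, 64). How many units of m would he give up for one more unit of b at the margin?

MRS = 19.2

MU_b = 6, MU_m = 5/(2√m).
MRS = 6 ÷ (5/(2√m)).
At (12, 64): MRS = 19.2.
So at (12, 64) the consumer would give up 19.2 units of m for one more unit of b.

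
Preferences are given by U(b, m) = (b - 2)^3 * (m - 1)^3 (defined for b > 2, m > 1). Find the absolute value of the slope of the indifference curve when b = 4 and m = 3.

MRS = 1

MU_b = 3·(b−2)^2·(m−1)^3, MU_m = 3·(b−2)^3·(m−1)^2.
MRS = (m−1)/(b−2).
At (4, 3): MRS = 1.
So at (4, 3) the consumer would give up 1 units of m for one more unit of b.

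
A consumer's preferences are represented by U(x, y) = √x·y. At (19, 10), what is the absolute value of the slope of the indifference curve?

MU_x = 0.5·x^(-0.5)·y and MU_y = √x.
MRS = MU_x/MU_y = (0.5)·y/x.
At (19, 10): MRS = 5/19.
So at (19, 10) the consumer would give up 5/19 units of y for one more unit of x.

MRS = 5/19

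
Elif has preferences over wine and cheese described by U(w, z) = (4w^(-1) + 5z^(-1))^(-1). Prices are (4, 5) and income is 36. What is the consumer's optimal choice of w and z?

For CES with ρ = -1, MRS = (4/5)·(z/w)^2.
Tangency: set MRS = p_w/p_z = 4/5 = 0.8.
So (z/w)^2 = 1; taking the square root, z/w = 1, i.e. z = w.
Substitute into the budget 4·w + 5·z = 36: 9·w = 36, so w* = 4 and z* = 4.

w* = 4, z* = 4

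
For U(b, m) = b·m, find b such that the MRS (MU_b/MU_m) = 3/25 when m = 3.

MU_b = m and MU_m = b.
MRS = MU_b/MU_m = m/b.
Substitute m = 3: MRS = 3/b. Setting 3/b = 3/25 gives b = 3/(3/25) = 25.

b = 25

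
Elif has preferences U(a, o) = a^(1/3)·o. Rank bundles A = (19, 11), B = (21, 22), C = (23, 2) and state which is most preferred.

Evaluate utility at each bundle:
U(A) = 29.352.
U(B) = 60.696.
U(C) = 5.688.
Highest utility is B, so B ≻ A ≻ C.

Bundle B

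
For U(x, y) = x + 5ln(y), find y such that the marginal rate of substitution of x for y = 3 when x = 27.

MU_x = 1, MU_y = 5/y.
MRS = 1 ÷ (5/y).
MRS depends only on y: 0.2·y = 3 ⇒ y = 3/0.2 = 15.

y = 15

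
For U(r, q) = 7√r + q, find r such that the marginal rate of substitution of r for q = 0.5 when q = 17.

r = 49

MU_r = 7/(2√r), MU_q = 1.
MRS = 7/(2√r) ÷ 1.
MRS depends only on r: 3.5/√r = 0.5 ⇒ √r = 3.5/0.5 = 7 ⇒ r = 49.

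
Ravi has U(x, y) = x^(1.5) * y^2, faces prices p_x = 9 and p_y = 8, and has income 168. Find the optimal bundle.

x* = 8, y* = 12

MU_x = 1.5·√x·y^2 and MU_y = 2·x^(1.5)·y.
MRS = MU_x/MU_y = (0.75)·y/x.
Tangency: set MRS = p_x/p_y = 9/8 = 1.125.
So (0.75)·y/x = 1.125, i.e. y = 1.5·x.
Substitute into the budget 9·x + 8·y = 168: 21·x = 168, so x* = 8.
Then y* = 1.5·8 = 12.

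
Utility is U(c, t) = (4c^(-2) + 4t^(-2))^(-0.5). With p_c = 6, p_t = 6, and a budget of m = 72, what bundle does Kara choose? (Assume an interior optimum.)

c* = 6, t* = 6

For CES with ρ = -2, MRS = (t/c)^3.
Tangency: set MRS = p_c/p_t = 6/6 = 1.
So (t/c)^3 = 1; taking the cube root, t/c = 1, i.e. t = c.
Substitute into the budget 6·c + 6·t = 72: 12·c = 72, so c* = 6 and t* = 6.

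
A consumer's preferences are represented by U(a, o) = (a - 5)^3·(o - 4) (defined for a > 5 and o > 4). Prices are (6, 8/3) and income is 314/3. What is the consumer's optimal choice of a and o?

MU_a = 3·(a−5)^2·(o−4), MU_o = (a−5)^3.
MRS = (3/1)·(o−4)/(a−5).
Tangency: set MRS = p_a/p_o = 6/(8/3) = 2.25.
So (3/1)·(o − 4)/(a − 5) = 2.25, i.e. (o − 4) = 0.75·(a − 5).
Rewrite the budget in excess-of-subsistence terms: 6·(a − 5) + (8/3)·(o − 4) = 314/3 − 6·5 − (8/3)·4 = 64.
Substituting, 8·(a − 5) = 64, so a − 5 = 8 and a* = 13.
Then o − 4 = 0.75·8 = 6, so o* = 10.

a* = 13, o* = 10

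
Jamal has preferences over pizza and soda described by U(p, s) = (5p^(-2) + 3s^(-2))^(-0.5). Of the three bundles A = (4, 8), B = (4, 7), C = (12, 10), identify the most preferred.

Evaluate utility at each bundle:
U(A) = 1.668.
U(B) = 1.636.
U(C) = 3.931.
Highest utility is C, so C ≻ A ≻ B.

Bundle C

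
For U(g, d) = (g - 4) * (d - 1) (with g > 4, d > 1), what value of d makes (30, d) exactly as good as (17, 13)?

U(17, 13) = 156.
Set U(30, d) = 156 and solve.
With g = 30: (30 − 4) = 26, so (d − 1) = 156/26 = 6.
So d = 1 + 6 = 7.
Check: U(30, 7) = 156.

d = 7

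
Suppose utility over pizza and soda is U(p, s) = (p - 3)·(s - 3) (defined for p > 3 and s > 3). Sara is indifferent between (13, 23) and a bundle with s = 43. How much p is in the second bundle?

U(13, 23) = 200.
Set U(p, 43) = 200 and solve.
With s = 43: (43 − 3) = 40, so (p − 3) = 200/40 = 5.
So p = 3 + 5 = 8.
Check: U(8, 43) = 200.

p = 8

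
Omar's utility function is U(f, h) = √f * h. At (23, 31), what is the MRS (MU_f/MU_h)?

MU_f = 0.5·f^(-0.5)·h and MU_h = √f.
MRS = MU_f/MU_h = (0.5)·h/f.
At (23, 31): MRS = 31/46.
That is, one extra unit of f is worth 31/46 units of h at the margin.

MRS = 31/46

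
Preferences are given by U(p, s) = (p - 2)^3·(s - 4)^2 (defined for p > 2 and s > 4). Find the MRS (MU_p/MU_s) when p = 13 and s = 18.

MRS = 21/11

MU_p = 3·(p−2)^2·(s−4)^2, MU_s = 2·(p−2)^3·(s−4).
MRS = (3/2)·(s−4)/(p−2).
At (13, 18): MRS = 21/11.
So at (13, 18) the consumer would give up 21/11 units of s for one more unit of p.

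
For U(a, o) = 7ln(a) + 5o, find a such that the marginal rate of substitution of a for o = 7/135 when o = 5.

a = 27

MU_a = 7/a, MU_o = 5.
MRS = 7/a ÷ 5.
MRS depends only on a: 1.4/a = 7/135 ⇒ a = 1.4/(7/135) = 27.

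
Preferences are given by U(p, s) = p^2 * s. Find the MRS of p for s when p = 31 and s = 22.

MU_p = 2·p·s and MU_s = p^2.
MRS = MU_p/MU_s = (2/1)·s/p.
At (31, 22): MRS = 44/31.
That is, one extra unit of p is worth 44/31 units of s at the margin.

MRS = 44/31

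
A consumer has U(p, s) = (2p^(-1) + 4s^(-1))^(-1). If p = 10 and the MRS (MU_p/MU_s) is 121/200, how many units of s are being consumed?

s = 11

For CES with ρ = -1, MRS = (2/4)·(s/p)^2.
Setting (2/4)·(s/10)^2 = 121/200 gives (s/10)^2 = 121/100, so s/10 = 1.1 and s = 11.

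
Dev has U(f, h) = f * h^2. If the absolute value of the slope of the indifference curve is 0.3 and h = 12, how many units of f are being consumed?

f = 20

MU_f = h^2 and MU_h = 2·f·h.
MRS = MU_f/MU_h = (1/2)·h/f.
Substitute h = 12: MRS = 6/f. Setting 6/f = 0.3 gives f = 6/0.3 = 20.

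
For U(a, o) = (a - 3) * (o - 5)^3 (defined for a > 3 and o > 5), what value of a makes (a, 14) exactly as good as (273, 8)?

U(273, 8) = 7290.
Set U(a, 14) = 7290 and solve.
With o = 14: (14 − 5)^3 = 729, so (a − 3) = 7290/729 = 10.
So a = 3 + 10 = 13.
Check: U(13, 14) = 7290.

a = 13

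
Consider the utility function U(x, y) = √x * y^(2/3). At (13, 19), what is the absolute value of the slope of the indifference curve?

MU_x = 0.5·x^(-0.5)·y^(2/3) and MU_y = 2/3·√x·y^(-1/3).
MRS = MU_x/MU_y = (0.75)·y/x.
At (13, 19): MRS = 57/52.
That is, one extra unit of x is worth 57/52 units of y at the margin.

MRS = 57/52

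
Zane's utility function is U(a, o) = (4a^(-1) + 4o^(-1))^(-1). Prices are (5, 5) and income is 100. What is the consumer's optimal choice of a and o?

For CES with ρ = -1, MRS = (o/a)^2.
Tangency: set MRS = p_a/p_o = 5/5 = 1.
So (o/a)^2 = 1; taking the square root, o/a = 1, i.e. o = a.
Substitute into the budget 5·a + 5·o = 100: 10·a = 100, so a* = 10 and o* = 10.

a* = 10, o* = 10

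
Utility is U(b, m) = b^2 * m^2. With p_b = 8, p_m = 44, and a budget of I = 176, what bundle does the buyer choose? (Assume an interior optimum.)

MU_b = 2·b·m^2 and MU_m = 2·b^2·m.
MRS = MU_b/MU_m = m/b.
Tangency: set MRS = p_b/p_m = 8/44 = 2/11.
So m/b = 2/11, i.e. m = (2/11)·b.
Substitute into the budget 8·b + 44·m = 176: 16·b = 176, so b* = 11.
Then m* = (2/11)·11 = 2.

b* = 11, m* = 2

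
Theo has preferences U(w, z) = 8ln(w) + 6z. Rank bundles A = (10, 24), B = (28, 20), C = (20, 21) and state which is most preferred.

Evaluate utility at each bundle:
U(A) = 162.421.
U(B) = 146.658.
U(C) = 149.966.
Highest utility is A, so A ≻ C ≻ B.

Bundle A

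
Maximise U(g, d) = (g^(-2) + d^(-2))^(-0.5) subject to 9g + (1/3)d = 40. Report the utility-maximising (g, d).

For CES with ρ = -2, MRS = (d/g)^3.
Tangency: set MRS = p_g/p_d = 9/(1/3) = 27.
So (d/g)^3 = 27; taking the cube root, d/g = 3, i.e. d = 3·g.
Substitute into the budget 9·g + (1/3)·d = 40: 10·g = 40, so g* = 4 and d* = 3·4 = 12.

g* = 4, d* = 12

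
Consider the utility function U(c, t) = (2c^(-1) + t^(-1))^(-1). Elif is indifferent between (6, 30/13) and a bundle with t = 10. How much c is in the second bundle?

c = 3

U depends on (c, t) only through S = 2c^(-1) + t^(-1), so equal utility means equal S. At (6, 30/13): S = 23/30.
With t = 10: 10^(-1) = 0.1, so 2c^(-1) = 23/30 − 0.1 = 2/3, i.e. c^(-1) = 1/3.
Hence c = 1/(1/3) = 3.
Check: U(3, 10) = 1.3043.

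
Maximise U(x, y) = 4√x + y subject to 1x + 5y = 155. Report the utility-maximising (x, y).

x* = 100, y* = 11

MU_x = 4/(2√x), MU_y = 1.
MRS = 4/(2√x) ÷ 1.
Tangency: set MRS = p_x/p_y = 1/5 = 0.2.
MRS depends only on x: 2/√x = 0.2 ⇒ √x = 2/0.2 = 10 ⇒ x* = 100.
From the budget, 5·y = 155 − 1·100 = 55, so y* = 11.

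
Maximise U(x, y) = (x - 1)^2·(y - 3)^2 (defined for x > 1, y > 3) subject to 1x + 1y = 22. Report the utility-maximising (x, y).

MU_x = 2·(x−1)·(y−3)^2, MU_y = 2·(x−1)^2·(y−3).
MRS = (y−3)/(x−1).
Tangency: set MRS = p_x/p_y = 1/1 = 1.
So (y − 3)/(x − 1) = 1, i.e. (y − 3) = (x − 1).
Rewrite the budget in excess-of-subsistence terms: 1·(x − 1) + 1·(y − 3) = 22 − 1·1 − 1·3 = 18.
Substituting, 2·(x − 1) = 18, so x − 1 = 9 and x* = 10.
Then y − 3 = 9, so y* = 12.

x* = 10, y* = 12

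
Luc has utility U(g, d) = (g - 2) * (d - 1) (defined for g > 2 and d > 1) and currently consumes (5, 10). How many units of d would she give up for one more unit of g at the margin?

MU_g = (d−1), MU_d = (g−2).
MRS = (d−1)/(g−2).
At (5, 10): MRS = 3.
The indifference curve has slope −3 at this bundle.

MRS = 3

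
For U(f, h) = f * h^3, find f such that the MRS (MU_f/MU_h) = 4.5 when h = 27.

MU_f = h^3 and MU_h = 3·f·h^2.
MRS = MU_f/MU_h = (1/3)·h/f.
Substitute h = 27: MRS = 9/f. Setting 9/f = 4.5 gives f = 9/4.5 = 2.

f = 2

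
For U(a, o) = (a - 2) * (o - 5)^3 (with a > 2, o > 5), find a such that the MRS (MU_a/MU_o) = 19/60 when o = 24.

a = 22

MU_a = (o−5)^3, MU_o = 3·(a−2)·(o−5)^2.
MRS = (1/3)·(o−5)/(a−2).
Substitute o = 24: MRS = (19/3)/(a − 2). Setting this equal to 19/60 gives a − 2 = (19/3)/(19/60) = 20, so a = 22.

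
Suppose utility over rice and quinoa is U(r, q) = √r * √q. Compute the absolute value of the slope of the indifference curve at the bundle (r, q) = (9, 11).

MU_r = 0.5·r^(-0.5)·√q and MU_q = 0.5·√r·q^(-0.5).
MRS = MU_r/MU_q = q/r.
At (9, 11): MRS = 11/9.
The indifference curve has slope −11/9 at this bundle.

MRS = 11/9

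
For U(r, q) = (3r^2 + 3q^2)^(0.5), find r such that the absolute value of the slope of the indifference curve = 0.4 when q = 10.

For CES with ρ = 2, MRS = (q/r)^(-1).
Setting (10/r)^(-1) = 0.4 gives 10/r = 2.5 and r = 4.

r = 4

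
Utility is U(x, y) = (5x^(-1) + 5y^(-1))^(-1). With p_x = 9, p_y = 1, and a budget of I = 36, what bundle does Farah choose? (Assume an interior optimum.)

x* = 3, y* = 9

For CES with ρ = -1, MRS = (y/x)^2.
Tangency: set MRS = p_x/p_y = 9/1 = 9.
So (y/x)^2 = 9; taking the square root, y/x = 3, i.e. y = 3·x.
Substitute into the budget 9·x + 1·y = 36: 12·x = 36, so x* = 3 and y* = 3·3 = 9.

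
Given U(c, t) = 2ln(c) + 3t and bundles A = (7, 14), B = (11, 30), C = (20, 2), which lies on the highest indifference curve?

Evaluate utility at each bundle:
U(A) = 45.892.
U(B) = 94.796.
U(C) = 11.991.
Highest utility is B, so B ≻ A ≻ C.

Bundle B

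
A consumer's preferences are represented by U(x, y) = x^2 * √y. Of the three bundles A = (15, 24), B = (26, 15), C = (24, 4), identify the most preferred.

Bundle B

Evaluate utility at each bundle:
U(A) = 1102.270.
U(B) = 2618.137.
U(C) = 1152.000.
Highest utility is B, so B ≻ C ≻ A.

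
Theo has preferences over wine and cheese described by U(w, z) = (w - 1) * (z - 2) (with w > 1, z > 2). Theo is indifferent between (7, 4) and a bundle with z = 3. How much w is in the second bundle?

w = 13

U(7, 4) = 12.
Set U(w, 3) = 12 and solve.
With z = 3: (3 − 2) = 1, so (w − 1) = 12/1 = 12.
So w = 1 + 12 = 13.
Check: U(13, 3) = 12.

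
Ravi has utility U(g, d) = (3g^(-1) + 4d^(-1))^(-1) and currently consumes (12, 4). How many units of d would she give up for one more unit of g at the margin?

MRS = 1/12

For CES with ρ = -1, MRS = (3/4)·(d/g)^2.
At (12, 4): MRS = 1/12.
So at (12, 4) the consumer would give up 1/12 units of d for one more unit of g.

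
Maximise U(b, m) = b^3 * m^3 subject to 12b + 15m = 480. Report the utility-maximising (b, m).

b* = 20, m* = 16

MU_b = 3·b^2·m^3 and MU_m = 3·b^3·m^2.
MRS = MU_b/MU_m = m/b.
Tangency: set MRS = p_b/p_m = 12/15 = 0.8.
So m/b = 0.8, i.e. m = 0.8·b.
Substitute into the budget 12·b + 15·m = 480: 24·b = 480, so b* = 20.
Then m* = 0.8·20 = 16.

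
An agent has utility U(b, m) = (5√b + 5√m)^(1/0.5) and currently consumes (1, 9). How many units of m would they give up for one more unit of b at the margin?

MRS = 3

For CES with ρ = 0.5, MRS = √(m/b).
At (1, 9): MRS = 3.
That is, one extra unit of b is worth 3 units of m at the margin.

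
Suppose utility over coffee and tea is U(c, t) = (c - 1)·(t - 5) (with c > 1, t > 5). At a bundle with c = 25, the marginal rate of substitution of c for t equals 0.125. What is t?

MU_c = (t−5), MU_t = (c−1).
MRS = (t−5)/(c−1).
Substitute c = 25: MRS = (t − 5)/24. Setting this equal to 0.125 gives t − 5 = 0.125·24 = 3, so t = 8.

t = 8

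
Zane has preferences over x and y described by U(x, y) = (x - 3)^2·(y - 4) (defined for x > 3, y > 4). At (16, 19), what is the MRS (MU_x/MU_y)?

MRS = 30/13

MU_x = 2·(x−3)·(y−4), MU_y = (x−3)^2.
MRS = (2/1)·(y−4)/(x−3).
At (16, 19): MRS = 30/13.
So at (16, 19) the consumer would give up 30/13 units of y for one more unit of x.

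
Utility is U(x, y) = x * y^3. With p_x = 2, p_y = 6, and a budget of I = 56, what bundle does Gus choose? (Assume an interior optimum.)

MU_x = y^3 and MU_y = 3·x·y^2.
MRS = MU_x/MU_y = (1/3)·y/x.
Tangency: set MRS = p_x/p_y = 2/6 = 1/3.
So (1/3)·y/x = 1/3, i.e. y = x.
Substitute into the budget 2·x + 6·y = 56: 8·x = 56, so x* = 7.
Then y* = 7.

x* = 7, y* = 7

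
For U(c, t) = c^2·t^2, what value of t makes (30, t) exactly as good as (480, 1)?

t = 16

U(480, 1) = 230400.
Set U(30, t) = 230400 and solve.
With c = 30: 30^2 = 900, so t^2 = 230400/900 = 256; taking the square root, t = 16.
Check: U(30, 16) = 230400.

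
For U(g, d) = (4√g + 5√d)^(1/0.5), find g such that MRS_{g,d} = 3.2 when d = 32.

g = 2

For CES with ρ = 0.5, MRS = (4/5)·√(d/g).
Setting (4/5)·√(32/g) = 3.2 gives √(32/g) = 4, so 32/g = 16 and g = 2.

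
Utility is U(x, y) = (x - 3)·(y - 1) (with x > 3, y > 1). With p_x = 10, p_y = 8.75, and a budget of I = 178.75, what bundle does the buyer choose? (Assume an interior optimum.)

MU_x = (y−1), MU_y = (x−3).
MRS = (y−1)/(x−3).
Tangency: set MRS = p_x/p_y = 10/8.75 = 8/7.
So (y − 1)/(x − 3) = 8/7, i.e. (y − 1) = (8/7)·(x − 3).
Rewrite the budget in excess-of-subsistence terms: 10·(x − 3) + 8.75·(y − 1) = 178.75 − 10·3 − 8.75·1 = 140.
Substituting, 20·(x − 3) = 140, so x − 3 = 7 and x* = 10.
Then y − 1 = (8/7)·7 = 8, so y* = 9.

x* = 10, y* = 9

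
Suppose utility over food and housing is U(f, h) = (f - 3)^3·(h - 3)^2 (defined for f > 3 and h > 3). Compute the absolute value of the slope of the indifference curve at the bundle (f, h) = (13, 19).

MU_f = 3·(f−3)^2·(h−3)^2, MU_h = 2·(f−3)^3·(h−3).
MRS = (3/2)·(h−3)/(f−3).
At (13, 19): MRS = 2.4.
So at (13, 19) the consumer would give up 2.4 units of h for one more unit of f.

MRS = 2.4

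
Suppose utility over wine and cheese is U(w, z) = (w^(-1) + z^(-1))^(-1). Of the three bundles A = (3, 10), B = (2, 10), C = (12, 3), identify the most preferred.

Evaluate utility at each bundle:
U(A) = 2.308.
U(B) = 1.667.
U(C) = 2.400.
Highest utility is C, so C ≻ A ≻ B.

Bundle C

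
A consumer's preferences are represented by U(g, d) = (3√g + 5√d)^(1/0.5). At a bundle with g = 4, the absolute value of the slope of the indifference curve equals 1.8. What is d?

For CES with ρ = 0.5, MRS = (3/5)·√(d/g).
Setting (3/5)·√(d/4) = 1.8 gives √(d/4) = 3, so d/4 = 9 and d = 36.

d = 36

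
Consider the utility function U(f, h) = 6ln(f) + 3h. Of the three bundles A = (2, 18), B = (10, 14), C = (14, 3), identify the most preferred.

Evaluate utility at each bundle:
U(A) = 58.159.
U(B) = 55.816.
U(C) = 24.834.
Highest utility is A, so A ≻ B ≻ C.

Bundle A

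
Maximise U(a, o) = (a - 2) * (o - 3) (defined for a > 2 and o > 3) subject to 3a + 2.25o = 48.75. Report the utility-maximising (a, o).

MU_a = (o−3), MU_o = (a−2).
MRS = (o−3)/(a−2).
Tangency: set MRS = p_a/p_o = 3/2.25 = 4/3.
So (o − 3)/(a − 2) = 4/3, i.e. (o − 3) = (4/3)·(a − 2).
Rewrite the budget in excess-of-subsistence terms: 3·(a − 2) + 2.25·(o − 3) = 48.75 − 3·2 − 2.25·3 = 36.
Substituting, 6·(a − 2) = 36, so a − 2 = 6 and a* = 8.
Then o − 3 = (4/3)·6 = 8, so o* = 11.

a* = 8, o* = 11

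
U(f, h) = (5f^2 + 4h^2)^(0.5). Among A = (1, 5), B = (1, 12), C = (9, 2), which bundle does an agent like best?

Evaluate utility at each bundle:
U(A) = 10.247.
U(B) = 24.104.
U(C) = 20.518.
Highest utility is B, so B ≻ C ≻ A.

Bundle B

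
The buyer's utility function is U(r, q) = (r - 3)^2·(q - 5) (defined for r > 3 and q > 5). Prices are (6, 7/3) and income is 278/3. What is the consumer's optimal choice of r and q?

MU_r = 2·(r−3)·(q−5), MU_q = (r−3)^2.
MRS = (2/1)·(q−5)/(r−3).
Tangency: set MRS = p_r/p_q = 6/(7/3) = 18/7.
So (2/1)·(q − 5)/(r − 3) = 18/7, i.e. (q − 5) = (9/7)·(r − 3).
Rewrite the budget in excess-of-subsistence terms: 6·(r − 3) + (7/3)·(q − 5) = 278/3 − 6·3 − (7/3)·5 = 63.
Substituting, 9·(r − 3) = 63, so r − 3 = 7 and r* = 10.
Then q − 5 = (9/7)·7 = 9, so q* = 14.

r* = 10, q* = 14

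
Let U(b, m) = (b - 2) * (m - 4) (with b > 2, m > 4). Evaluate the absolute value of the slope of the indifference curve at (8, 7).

MU_b = (m−4), MU_m = (b−2).
MRS = (m−4)/(b−2).
At (8, 7): MRS = 0.5.
The indifference curve has slope −0.5 at this bundle.

MRS = 0.5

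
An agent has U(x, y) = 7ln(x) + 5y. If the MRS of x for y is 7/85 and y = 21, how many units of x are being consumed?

MU_x = 7/x, MU_y = 5.
MRS = 7/x ÷ 5.
MRS depends only on x: 1.4/x = 7/85 ⇒ x = 1.4/(7/85) = 17.

x = 17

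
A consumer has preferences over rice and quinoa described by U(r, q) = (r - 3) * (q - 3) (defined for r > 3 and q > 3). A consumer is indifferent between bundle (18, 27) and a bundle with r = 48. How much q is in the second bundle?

U(18, 27) = 360.
Set U(48, q) = 360 and solve.
With r = 48: (48 − 3) = 45, so (q − 3) = 360/45 = 8.
So q = 3 + 8 = 11.
Check: U(48, 11) = 360.

q = 11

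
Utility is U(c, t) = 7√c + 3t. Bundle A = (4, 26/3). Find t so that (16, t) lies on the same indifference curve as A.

t = 4

U(4, 26/3) = 40.
Set U(16, t) = 40 and solve.
With c = 16: √16 = 4, so 3t = 40 − 7·4 = 12 and t = 4.
Check: U(16, 4) = 40.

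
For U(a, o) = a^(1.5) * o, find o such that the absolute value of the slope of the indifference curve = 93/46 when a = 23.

o = 31

MU_a = 1.5·√a·o and MU_o = a^(1.5).
MRS = MU_a/MU_o = (1.5)·o/a.
Substitute a = 23: MRS = o/(46/3). Setting o/(46/3) = 93/46 gives o = (93/46)·(46/3) = 31.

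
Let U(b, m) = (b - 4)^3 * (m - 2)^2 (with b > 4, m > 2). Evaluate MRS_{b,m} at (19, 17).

MU_b = 3·(b−4)^2·(m−2)^2, MU_m = 2·(b−4)^3·(m−2).
MRS = (3/2)·(m−2)/(b−4).
At (19, 17): MRS = 1.5.
So at (19, 17) the consumer would give up 1.5 units of m for one more unit of b.

MRS = 1.5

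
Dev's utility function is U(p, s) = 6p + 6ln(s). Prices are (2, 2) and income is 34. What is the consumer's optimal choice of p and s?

MU_p = 6, MU_s = 6/s.
MRS = 6 ÷ (6/s).
Tangency: set MRS = p_p/p_s = 2/2 = 1.
MRS depends only on s: s = 1 ⇒ s* = 1.
From the budget, 2·p = 34 − 2·1 = 32, so p* = 16.

p* = 16, s* = 1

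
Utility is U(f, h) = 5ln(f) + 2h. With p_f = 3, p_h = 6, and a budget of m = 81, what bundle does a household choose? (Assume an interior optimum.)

MU_f = 5/f, MU_h = 2.
MRS = 5/f ÷ 2.
Tangency: set MRS = p_f/p_h = 3/6 = 0.5.
MRS depends only on f: 2.5/f = 0.5 ⇒ f* = 2.5/0.5 = 5.
From the budget, 6·h = 81 − 3·5 = 66, so h* = 11.

f* = 5, h* = 11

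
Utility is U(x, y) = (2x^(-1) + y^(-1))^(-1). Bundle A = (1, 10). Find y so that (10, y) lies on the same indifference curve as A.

U depends on (x, y) only through S = 2x^(-1) + y^(-1), so equal utility means equal S. At (1, 10): S = 2.1.
With x = 10: 2·10^(-1) = 0.2, so y^(-1) = 2.1 − 0.2 = 1.9.
Hence y = 1/1.9 = 10/19.
Check: U(10, 10/19) = 0.4762.

y = 10/19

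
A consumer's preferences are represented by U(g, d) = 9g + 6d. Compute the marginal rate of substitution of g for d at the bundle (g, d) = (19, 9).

MU_g = 9, MU_d = 6, so MRS = 9/6 = 1.5 at every bundle.
At (19, 9): MRS = 1.5.
So at (19, 9) the consumer would give up 1.5 units of d for one more unit of g.

MRS = 1.5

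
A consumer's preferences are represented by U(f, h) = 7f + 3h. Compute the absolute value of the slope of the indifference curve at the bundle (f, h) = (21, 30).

MU_f = 7, MU_h = 3, so MRS = 7/3 at every bundle.
At (21, 30): MRS = 7/3.
So at (21, 30) the consumer would give up 7/3 units of h for one more unit of f.

MRS = 7/3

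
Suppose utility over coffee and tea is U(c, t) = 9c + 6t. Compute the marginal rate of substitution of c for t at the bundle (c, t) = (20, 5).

MRS = 1.5

MU_c = 9, MU_t = 6, so MRS = 9/6 = 1.5 at every bundle.
At (20, 5): MRS = 1.5.
The indifference curve has slope −1.5 at this bundle.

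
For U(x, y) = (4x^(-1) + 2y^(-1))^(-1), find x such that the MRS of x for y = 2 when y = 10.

For CES with ρ = -1, MRS = (4/2)·(y/x)^2.
Setting (4/2)·(10/x)^2 = 2 gives (10/x)^2 = 1, so 10/x = 1 and x = 10.

x = 10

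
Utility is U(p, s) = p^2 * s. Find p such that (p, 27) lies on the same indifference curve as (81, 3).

U(81, 3) = 19683.
Set U(p, 27) = 19683 and solve.
With s = 27: p^2 = 19683/27 = 729; taking the square root, p = 27.
Check: U(27, 27) = 19683.

p = 27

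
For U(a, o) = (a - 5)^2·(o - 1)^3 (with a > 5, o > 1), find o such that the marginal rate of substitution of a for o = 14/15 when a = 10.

MU_a = 2·(a−5)·(o−1)^3, MU_o = 3·(a−5)^2·(o−1)^2.
MRS = (2/3)·(o−1)/(a−5).
Substitute a = 10: MRS = (o − 1)/7.5. Setting this equal to 14/15 gives o − 1 = (14/15)·7.5 = 7, so o = 8.

o = 8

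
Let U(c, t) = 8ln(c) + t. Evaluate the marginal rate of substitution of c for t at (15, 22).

MRS = 8/15

MU_c = 8/c, MU_t = 1.
MRS = 8/c ÷ 1.
At (15, 22): MRS = 8/15.
That is, one extra unit of c is worth 8/15 units of t at the margin.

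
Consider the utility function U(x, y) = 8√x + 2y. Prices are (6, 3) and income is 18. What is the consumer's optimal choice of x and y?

x* = 1, y* = 4

MU_x = 8/(2√x), MU_y = 2.
MRS = 8/(2√x) ÷ 2.
Tangency: set MRS = p_x/p_y = 6/3 = 2.
MRS depends only on x: 2/√x = 2 ⇒ √x = 2/2 = 1 ⇒ x* = 1.
From the budget, 3·y = 18 − 6·1 = 12, so y* = 4.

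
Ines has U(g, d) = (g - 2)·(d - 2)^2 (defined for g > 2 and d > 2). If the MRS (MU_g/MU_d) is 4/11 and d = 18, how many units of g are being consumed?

MU_g = (d−2)^2, MU_d = 2·(g−2)·(d−2).
MRS = (1/2)·(d−2)/(g−2).
Substitute d = 18: MRS = 8/(g − 2). Setting this equal to 4/11 gives g − 2 = 8/(4/11) = 22, so g = 24.

g = 24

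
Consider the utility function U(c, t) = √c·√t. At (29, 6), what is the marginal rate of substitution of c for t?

MU_c = 0.5·c^(-0.5)·√t and MU_t = 0.5·√c·t^(-0.5).
MRS = MU_c/MU_t = t/c.
At (29, 6): MRS = 6/29.
The indifference curve has slope −6/29 at this bundle.

MRS = 6/29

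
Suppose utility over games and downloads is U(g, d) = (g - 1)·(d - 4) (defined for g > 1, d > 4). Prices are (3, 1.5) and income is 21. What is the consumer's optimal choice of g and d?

MU_g = (d−4), MU_d = (g−1).
MRS = (d−4)/(g−1).
Tangency: set MRS = p_g/p_d = 3/1.5 = 2.
So (d − 4)/(g − 1) = 2, i.e. (d − 4) = 2·(g − 1).
Rewrite the budget in excess-of-subsistence terms: 3·(g − 1) + 1.5·(d − 4) = 21 − 3·1 − 1.5·4 = 12.
Substituting, 6·(g − 1) = 12, so g − 1 = 2 and g* = 3.
Then d − 4 = 2·2 = 4, so d* = 8.

g* = 3, d* = 8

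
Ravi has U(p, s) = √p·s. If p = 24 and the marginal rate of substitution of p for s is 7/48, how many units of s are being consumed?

s = 7

MU_p = 0.5·p^(-0.5)·s and MU_s = √p.
MRS = MU_p/MU_s = (0.5)·s/p.
Substitute p = 24: MRS = s/48. Setting s/48 = 7/48 gives s = (7/48)·48 = 7.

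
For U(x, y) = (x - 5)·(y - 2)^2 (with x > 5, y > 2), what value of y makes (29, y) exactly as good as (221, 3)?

y = 5

U(221, 3) = 216.
Set U(29, y) = 216 and solve.
With x = 29: (29 − 5) = 24, so (y − 2)^2 = 216/24 = 9.
Taking the square root (with y > 2): y − 2 = 3, so y = 5.
Check: U(29, 5) = 216.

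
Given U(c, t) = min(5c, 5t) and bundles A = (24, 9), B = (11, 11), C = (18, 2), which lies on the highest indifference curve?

Evaluate utility at each bundle:
U(A) = 45.
U(B) = 55.
U(C) = 10.
Highest utility is B, so B ≻ A ≻ C.

Bundle B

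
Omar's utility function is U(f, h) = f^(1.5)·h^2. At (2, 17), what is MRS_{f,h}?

MU_f = 1.5·√f·h^2 and MU_h = 2·f^(1.5)·h.
MRS = MU_f/MU_h = (0.75)·h/f.
At (2, 17): MRS = 6.375.
The indifference curve has slope −6.375 at this bundle.

MRS = 6.375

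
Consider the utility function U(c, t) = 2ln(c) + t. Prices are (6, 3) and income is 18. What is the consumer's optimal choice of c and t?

c* = 1, t* = 4

MU_c = 2/c, MU_t = 1.
MRS = 2/c ÷ 1.
Tangency: set MRS = p_c/p_t = 6/3 = 2.
MRS depends only on c: 2/c = 2 ⇒ c* = 2/2 = 1.
From the budget, 3·t = 18 − 6·1 = 12, so t* = 4.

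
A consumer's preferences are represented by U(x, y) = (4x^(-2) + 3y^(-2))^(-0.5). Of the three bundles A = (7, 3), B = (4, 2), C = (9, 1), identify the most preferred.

Bundle A

Evaluate utility at each bundle:
U(A) = 1.552.
U(B) = 1.000.
U(C) = 0.573.
Highest utility is A, so A ≻ B ≻ C.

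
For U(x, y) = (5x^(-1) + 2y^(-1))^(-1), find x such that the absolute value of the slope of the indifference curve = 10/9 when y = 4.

For CES with ρ = -1, MRS = (5/2)·(y/x)^2.
Setting (5/2)·(4/x)^2 = 10/9 gives (4/x)^2 = 4/9, so 4/x = 2/3 and x = 6.

x = 6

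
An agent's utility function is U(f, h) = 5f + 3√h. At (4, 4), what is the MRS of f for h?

MU_f = 5, MU_h = 3/(2√h).
MRS = 5 ÷ (3/(2√h)).
At (4, 4): MRS = 20/3.
That is, one extra unit of f is worth 20/3 units of h at the margin.

MRS = 20/3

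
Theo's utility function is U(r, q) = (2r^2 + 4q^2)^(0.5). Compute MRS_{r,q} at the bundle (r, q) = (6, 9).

MRS = 1/3

For CES with ρ = 2, MRS = (2/4)·(q/r)^(-1).
At (6, 9): MRS = 1/3.
So at (6, 9) the consumer would give up 1/3 units of q for one more unit of r.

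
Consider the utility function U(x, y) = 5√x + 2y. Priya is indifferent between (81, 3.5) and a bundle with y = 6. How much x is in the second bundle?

U(81, 3.5) = 52.
Set U(x, 6) = 52 and solve.
With y = 6: 5√x = 52 − 2·6 = 40, so √x = 8 and x = 64.
Check: U(64, 6) = 52.

x = 64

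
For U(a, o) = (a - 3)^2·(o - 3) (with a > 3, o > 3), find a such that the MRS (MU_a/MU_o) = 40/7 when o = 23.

a = 10

MU_a = 2·(a−3)·(o−3), MU_o = (a−3)^2.
MRS = (2/1)·(o−3)/(a−3).
Substitute o = 23: MRS = 40/(a − 3). Setting this equal to 40/7 gives a − 3 = 40/(40/7) = 7, so a = 10.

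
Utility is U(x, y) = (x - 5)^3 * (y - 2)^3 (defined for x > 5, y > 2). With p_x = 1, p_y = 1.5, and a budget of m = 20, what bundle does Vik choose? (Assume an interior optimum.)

MU_x = 3·(x−5)^2·(y−2)^3, MU_y = 3·(x−5)^3·(y−2)^2.
MRS = (y−2)/(x−5).
Tangency: set MRS = p_x/p_y = 1/1.5 = 2/3.
So (y − 2)/(x − 5) = 2/3, i.e. (y − 2) = (2/3)·(x − 5).
Rewrite the budget in excess-of-subsistence terms: 1·(x − 5) + 1.5·(y − 2) = 20 − 1·5 − 1.5·2 = 12.
Substituting, 2·(x − 5) = 12, so x − 5 = 6 and x* = 11.
Then y − 2 = (2/3)·6 = 4, so y* = 6.

x* = 11, y* = 6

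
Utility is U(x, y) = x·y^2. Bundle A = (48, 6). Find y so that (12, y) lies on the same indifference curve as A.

U(48, 6) = 1728.
Set U(12, y) = 1728 and solve.
With x = 12: y^2 = 1728/12 = 144; taking the square root, y = 12.
Check: U(12, 12) = 1728.

y = 12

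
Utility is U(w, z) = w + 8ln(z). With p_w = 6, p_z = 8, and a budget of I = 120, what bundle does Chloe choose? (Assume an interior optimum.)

w* = 12, z* = 6

MU_w = 1, MU_z = 8/z.
MRS = 1 ÷ (8/z).
Tangency: set MRS = p_w/p_z = 6/8 = 0.75.
MRS depends only on z: 0.125·z = 0.75 ⇒ z* = 0.75/0.125 = 6.
From the budget, 6·w = 120 − 8·6 = 72, so w* = 12.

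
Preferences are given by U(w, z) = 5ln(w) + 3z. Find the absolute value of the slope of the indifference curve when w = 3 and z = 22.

MU_w = 5/w, MU_z = 3.
MRS = 5/w ÷ 3.
At (3, 22): MRS = 5/9.
That is, one extra unit of w is worth 5/9 units of z at the margin.

MRS = 5/9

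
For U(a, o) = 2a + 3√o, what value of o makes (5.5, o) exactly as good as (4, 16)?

o = 9

U(4, 16) = 20.
Set U(5.5, o) = 20 and solve.
With a = 5.5: 3√o = 20 − 2·5.5 = 9, so √o = 3 and o = 9.
Check: U(5.5, 9) = 20.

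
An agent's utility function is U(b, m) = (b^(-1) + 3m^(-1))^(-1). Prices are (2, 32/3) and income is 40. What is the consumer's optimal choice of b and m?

For CES with ρ = -1, MRS = (1/3)·(m/b)^2.
Tangency: set MRS = p_b/p_m = 2/(32/3) = 3/16.
So (m/b)^2 = 9/16; taking the square root, m/b = 0.75, i.e. m = 0.75·b.
Substitute into the budget 2·b + (32/3)·m = 40: 10·b = 40, so b* = 4 and m* = 0.75·4 = 3.

b* = 4, m* = 3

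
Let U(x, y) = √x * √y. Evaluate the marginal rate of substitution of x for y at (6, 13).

MRS = 13/6

MU_x = 0.5·x^(-0.5)·√y and MU_y = 0.5·√x·y^(-0.5).
MRS = MU_x/MU_y = y/x.
At (6, 13): MRS = 13/6.
That is, one extra unit of x is worth 13/6 units of y at the margin.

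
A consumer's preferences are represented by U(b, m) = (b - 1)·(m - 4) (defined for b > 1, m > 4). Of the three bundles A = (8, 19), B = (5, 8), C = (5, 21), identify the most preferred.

Bundle A

Evaluate utility at each bundle:
U(A) = 105.
U(B) = 16.
U(C) = 68.
Highest utility is A, so A ≻ C ≻ B.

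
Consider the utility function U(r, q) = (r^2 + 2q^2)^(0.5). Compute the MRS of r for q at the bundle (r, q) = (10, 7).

For CES with ρ = 2, MRS = (1/2)·(q/r)^(-1).
At (10, 7): MRS = 5/7.
The indifference curve has slope −5/7 at this bundle.

MRS = 5/7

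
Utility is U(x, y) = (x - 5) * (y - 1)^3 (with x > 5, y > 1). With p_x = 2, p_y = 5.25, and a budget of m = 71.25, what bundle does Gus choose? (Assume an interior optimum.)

MU_x = (y−1)^3, MU_y = 3·(x−5)·(y−1)^2.
MRS = (1/3)·(y−1)/(x−5).
Tangency: set MRS = p_x/p_y = 2/5.25 = 8/21.
So (1/3)·(y − 1)/(x − 5) = 8/21, i.e. (y − 1) = (8/7)·(x − 5).
Rewrite the budget in excess-of-subsistence terms: 2·(x − 5) + 5.25·(y − 1) = 71.25 − 2·5 − 5.25·1 = 56.
Substituting, 8·(x − 5) = 56, so x − 5 = 7 and x* = 12.
Then y − 1 = (8/7)·7 = 8, so y* = 9.

x* = 12, y* = 9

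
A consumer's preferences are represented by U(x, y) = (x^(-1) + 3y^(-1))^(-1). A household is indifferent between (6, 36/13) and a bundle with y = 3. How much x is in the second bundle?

U depends on (x, y) only through S = x^(-1) + 3y^(-1), so equal utility means equal S. At (6, 36/13): S = 1.25.
With y = 3: 3·3^(-1) = 1, so x^(-1) = 1.25 − 1 = 0.25.
Hence x = 1/0.25 = 4.
Check: U(4, 3) = 0.8.

x = 4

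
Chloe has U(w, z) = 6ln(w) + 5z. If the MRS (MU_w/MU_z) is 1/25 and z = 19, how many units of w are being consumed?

MU_w = 6/w, MU_z = 5.
MRS = 6/w ÷ 5.
MRS depends only on w: 1.2/w = 1/25 ⇒ w = 1.2/(1/25) = 30.

w = 30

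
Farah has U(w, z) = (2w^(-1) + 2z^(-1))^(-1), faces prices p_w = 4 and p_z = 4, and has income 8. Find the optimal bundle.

w* = 1, z* = 1

For CES with ρ = -1, MRS = (z/w)^2.
Tangency: set MRS = p_w/p_z = 4/4 = 1.
So (z/w)^2 = 1; taking the square root, z/w = 1, i.e. z = w.
Substitute into the budget 4·w + 4·z = 8: 8·w = 8, so w* = 1 and z* = 1.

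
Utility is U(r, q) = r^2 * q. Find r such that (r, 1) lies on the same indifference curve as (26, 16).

U(26, 16) = 10816.
Set U(r, 1) = 10816 and solve.
With q = 1: r^2 = 10816/1 = 10816; taking the square root, r = 104.
Check: U(104, 1) = 10816.

r = 104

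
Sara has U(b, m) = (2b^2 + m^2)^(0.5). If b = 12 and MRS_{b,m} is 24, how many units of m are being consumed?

m = 1

For CES with ρ = 2, MRS = (2/1)·(m/b)^(-1).
Setting (2/1)·(m/12)^(-1) = 24 gives (m/12)^(-1) = 12, so m/12 = 1/12 and m = 1.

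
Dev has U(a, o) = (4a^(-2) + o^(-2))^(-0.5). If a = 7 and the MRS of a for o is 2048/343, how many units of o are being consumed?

o = 8

For CES with ρ = -2, MRS = (4/1)·(o/a)^3.
Setting (4/1)·(o/7)^3 = 2048/343 gives (o/7)^3 = 512/343, so o/7 = 8/7 and o = 8.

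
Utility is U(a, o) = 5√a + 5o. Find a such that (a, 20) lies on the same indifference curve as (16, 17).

a = 1

U(16, 17) = 105.
Set U(a, 20) = 105 and solve.
With o = 20: 5√a = 105 − 5·20 = 5, so √a = 1 and a = 1.
Check: U(1, 20) = 105.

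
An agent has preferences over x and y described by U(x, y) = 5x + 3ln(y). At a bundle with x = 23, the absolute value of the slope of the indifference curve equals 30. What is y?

MU_x = 5, MU_y = 3/y.
MRS = 5 ÷ (3/y).
MRS depends only on y: (5/3)·y = 30 ⇒ y = 30/(5/3) = 18.

y = 18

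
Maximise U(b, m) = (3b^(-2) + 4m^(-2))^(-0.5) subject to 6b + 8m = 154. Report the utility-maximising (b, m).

For CES with ρ = -2, MRS = (3/4)·(m/b)^3.
Tangency: set MRS = p_b/p_m = 6/8 = 0.75.
So (m/b)^3 = 1; taking the cube root, m/b = 1, i.e. m = b.
Substitute into the budget 6·b + 8·m = 154: 14·b = 154, so b* = 11 and m* = 11.

b* = 11, m* = 11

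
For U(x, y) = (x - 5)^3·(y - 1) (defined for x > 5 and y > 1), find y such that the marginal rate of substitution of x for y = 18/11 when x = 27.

MU_x = 3·(x−5)^2·(y−1), MU_y = (x−5)^3.
MRS = (3/1)·(y−1)/(x−5).
Substitute x = 27: MRS = (y − 1)/(22/3). Setting this equal to 18/11 gives y − 1 = (18/11)·(22/3) = 12, so y = 13.

y = 13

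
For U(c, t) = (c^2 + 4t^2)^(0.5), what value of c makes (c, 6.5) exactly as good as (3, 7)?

U depends on (c, t) only through S = c^2 + 4t^2, so equal utility means equal S. At (3, 7): S = 205.
With t = 6.5: 4·6.5^2 = 169, so c^2 = 205 − 169 = 36.
Hence c = √36 = 6.
Check: U(6, 6.5) = 14.3178.

c = 6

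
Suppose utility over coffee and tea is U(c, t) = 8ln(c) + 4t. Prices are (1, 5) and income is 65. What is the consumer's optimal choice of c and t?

MU_c = 8/c, MU_t = 4.
MRS = 8/c ÷ 4.
Tangency: set MRS = p_c/p_t = 1/5 = 0.2.
MRS depends only on c: 2/c = 0.2 ⇒ c* = 2/0.2 = 10.
From the budget, 5·t = 65 − 1·10 = 55, so t* = 11.

c* = 10, t* = 11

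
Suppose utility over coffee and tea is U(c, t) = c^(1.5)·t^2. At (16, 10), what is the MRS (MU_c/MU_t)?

MU_c = 1.5·√c·t^2 and MU_t = 2·c^(1.5)·t.
MRS = MU_c/MU_t = (0.75)·t/c.
At (16, 10): MRS = 15/32.
That is, one extra unit of c is worth 15/32 units of t at the margin.

MRS = 15/32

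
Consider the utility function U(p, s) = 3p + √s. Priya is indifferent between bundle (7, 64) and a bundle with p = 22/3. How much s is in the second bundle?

U(7, 64) = 29.
Set U(22/3, s) = 29 and solve.
With p = 22/3: √s = 29 − 3·22/3 = 7, so √s = 7 and s = 49.
Check: U(22/3, 49) = 29.

s = 49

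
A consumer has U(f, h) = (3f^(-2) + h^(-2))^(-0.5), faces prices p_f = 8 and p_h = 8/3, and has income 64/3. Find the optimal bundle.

For CES with ρ = -2, MRS = (3/1)·(h/f)^3.
Tangency: set MRS = p_f/p_h = 8/(8/3) = 3.
So (h/f)^3 = 1; taking the cube root, h/f = 1, i.e. h = f.
Substitute into the budget 8·f + (8/3)·h = 64/3: (32/3)·f = 64/3, so f* = 2 and h* = 2.

f* = 2, h* = 2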